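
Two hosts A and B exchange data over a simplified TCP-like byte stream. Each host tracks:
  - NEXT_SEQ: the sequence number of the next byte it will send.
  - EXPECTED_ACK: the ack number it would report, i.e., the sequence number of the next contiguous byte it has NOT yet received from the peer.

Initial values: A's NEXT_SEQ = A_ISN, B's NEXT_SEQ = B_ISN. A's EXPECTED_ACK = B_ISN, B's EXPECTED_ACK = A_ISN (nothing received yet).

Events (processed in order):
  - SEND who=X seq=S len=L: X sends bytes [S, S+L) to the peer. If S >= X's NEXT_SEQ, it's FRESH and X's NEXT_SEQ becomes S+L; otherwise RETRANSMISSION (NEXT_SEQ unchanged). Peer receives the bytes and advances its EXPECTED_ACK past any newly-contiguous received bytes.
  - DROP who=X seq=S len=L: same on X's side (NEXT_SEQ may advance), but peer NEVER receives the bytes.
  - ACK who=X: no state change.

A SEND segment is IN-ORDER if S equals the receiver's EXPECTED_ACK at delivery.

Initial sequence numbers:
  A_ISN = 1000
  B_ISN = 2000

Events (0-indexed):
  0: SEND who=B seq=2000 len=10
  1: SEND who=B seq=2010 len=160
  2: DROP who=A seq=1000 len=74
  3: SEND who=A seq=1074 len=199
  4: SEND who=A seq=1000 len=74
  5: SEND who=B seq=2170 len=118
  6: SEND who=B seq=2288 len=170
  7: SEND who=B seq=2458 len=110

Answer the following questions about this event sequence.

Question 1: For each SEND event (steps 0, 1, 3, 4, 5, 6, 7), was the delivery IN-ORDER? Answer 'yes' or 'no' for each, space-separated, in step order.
Step 0: SEND seq=2000 -> in-order
Step 1: SEND seq=2010 -> in-order
Step 3: SEND seq=1074 -> out-of-order
Step 4: SEND seq=1000 -> in-order
Step 5: SEND seq=2170 -> in-order
Step 6: SEND seq=2288 -> in-order
Step 7: SEND seq=2458 -> in-order

Answer: yes yes no yes yes yes yes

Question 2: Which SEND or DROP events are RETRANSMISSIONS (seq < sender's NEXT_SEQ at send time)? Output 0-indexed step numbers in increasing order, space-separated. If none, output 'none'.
Answer: 4

Derivation:
Step 0: SEND seq=2000 -> fresh
Step 1: SEND seq=2010 -> fresh
Step 2: DROP seq=1000 -> fresh
Step 3: SEND seq=1074 -> fresh
Step 4: SEND seq=1000 -> retransmit
Step 5: SEND seq=2170 -> fresh
Step 6: SEND seq=2288 -> fresh
Step 7: SEND seq=2458 -> fresh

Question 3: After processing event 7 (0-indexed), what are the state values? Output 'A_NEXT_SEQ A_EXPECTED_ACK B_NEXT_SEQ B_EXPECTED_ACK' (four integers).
After event 0: A_seq=1000 A_ack=2010 B_seq=2010 B_ack=1000
After event 1: A_seq=1000 A_ack=2170 B_seq=2170 B_ack=1000
After event 2: A_seq=1074 A_ack=2170 B_seq=2170 B_ack=1000
After event 3: A_seq=1273 A_ack=2170 B_seq=2170 B_ack=1000
After event 4: A_seq=1273 A_ack=2170 B_seq=2170 B_ack=1273
After event 5: A_seq=1273 A_ack=2288 B_seq=2288 B_ack=1273
After event 6: A_seq=1273 A_ack=2458 B_seq=2458 B_ack=1273
After event 7: A_seq=1273 A_ack=2568 B_seq=2568 B_ack=1273

1273 2568 2568 1273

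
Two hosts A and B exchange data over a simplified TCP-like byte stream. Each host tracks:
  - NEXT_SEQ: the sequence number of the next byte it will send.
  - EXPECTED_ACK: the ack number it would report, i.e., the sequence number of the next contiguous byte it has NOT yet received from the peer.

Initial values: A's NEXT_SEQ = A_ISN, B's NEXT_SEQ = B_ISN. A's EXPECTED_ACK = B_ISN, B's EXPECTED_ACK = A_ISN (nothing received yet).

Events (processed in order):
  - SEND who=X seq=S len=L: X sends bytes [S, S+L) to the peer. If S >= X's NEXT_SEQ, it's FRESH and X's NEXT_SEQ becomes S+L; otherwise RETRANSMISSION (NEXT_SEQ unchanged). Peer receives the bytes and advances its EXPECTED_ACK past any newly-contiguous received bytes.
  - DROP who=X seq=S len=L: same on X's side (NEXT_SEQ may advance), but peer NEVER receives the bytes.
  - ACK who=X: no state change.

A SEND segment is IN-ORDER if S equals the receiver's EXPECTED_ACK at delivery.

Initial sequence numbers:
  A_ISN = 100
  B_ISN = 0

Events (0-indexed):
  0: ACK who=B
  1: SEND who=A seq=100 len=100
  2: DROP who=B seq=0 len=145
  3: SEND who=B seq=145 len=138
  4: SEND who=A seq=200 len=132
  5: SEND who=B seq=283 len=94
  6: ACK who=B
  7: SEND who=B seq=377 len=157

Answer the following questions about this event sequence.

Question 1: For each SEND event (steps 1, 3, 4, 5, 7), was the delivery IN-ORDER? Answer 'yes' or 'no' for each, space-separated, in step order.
Step 1: SEND seq=100 -> in-order
Step 3: SEND seq=145 -> out-of-order
Step 4: SEND seq=200 -> in-order
Step 5: SEND seq=283 -> out-of-order
Step 7: SEND seq=377 -> out-of-order

Answer: yes no yes no no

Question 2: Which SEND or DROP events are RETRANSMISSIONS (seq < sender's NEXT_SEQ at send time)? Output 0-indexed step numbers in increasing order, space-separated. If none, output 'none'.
Answer: none

Derivation:
Step 1: SEND seq=100 -> fresh
Step 2: DROP seq=0 -> fresh
Step 3: SEND seq=145 -> fresh
Step 4: SEND seq=200 -> fresh
Step 5: SEND seq=283 -> fresh
Step 7: SEND seq=377 -> fresh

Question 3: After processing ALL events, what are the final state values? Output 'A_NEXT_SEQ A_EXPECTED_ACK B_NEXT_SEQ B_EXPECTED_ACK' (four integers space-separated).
Answer: 332 0 534 332

Derivation:
After event 0: A_seq=100 A_ack=0 B_seq=0 B_ack=100
After event 1: A_seq=200 A_ack=0 B_seq=0 B_ack=200
After event 2: A_seq=200 A_ack=0 B_seq=145 B_ack=200
After event 3: A_seq=200 A_ack=0 B_seq=283 B_ack=200
After event 4: A_seq=332 A_ack=0 B_seq=283 B_ack=332
After event 5: A_seq=332 A_ack=0 B_seq=377 B_ack=332
After event 6: A_seq=332 A_ack=0 B_seq=377 B_ack=332
After event 7: A_seq=332 A_ack=0 B_seq=534 B_ack=332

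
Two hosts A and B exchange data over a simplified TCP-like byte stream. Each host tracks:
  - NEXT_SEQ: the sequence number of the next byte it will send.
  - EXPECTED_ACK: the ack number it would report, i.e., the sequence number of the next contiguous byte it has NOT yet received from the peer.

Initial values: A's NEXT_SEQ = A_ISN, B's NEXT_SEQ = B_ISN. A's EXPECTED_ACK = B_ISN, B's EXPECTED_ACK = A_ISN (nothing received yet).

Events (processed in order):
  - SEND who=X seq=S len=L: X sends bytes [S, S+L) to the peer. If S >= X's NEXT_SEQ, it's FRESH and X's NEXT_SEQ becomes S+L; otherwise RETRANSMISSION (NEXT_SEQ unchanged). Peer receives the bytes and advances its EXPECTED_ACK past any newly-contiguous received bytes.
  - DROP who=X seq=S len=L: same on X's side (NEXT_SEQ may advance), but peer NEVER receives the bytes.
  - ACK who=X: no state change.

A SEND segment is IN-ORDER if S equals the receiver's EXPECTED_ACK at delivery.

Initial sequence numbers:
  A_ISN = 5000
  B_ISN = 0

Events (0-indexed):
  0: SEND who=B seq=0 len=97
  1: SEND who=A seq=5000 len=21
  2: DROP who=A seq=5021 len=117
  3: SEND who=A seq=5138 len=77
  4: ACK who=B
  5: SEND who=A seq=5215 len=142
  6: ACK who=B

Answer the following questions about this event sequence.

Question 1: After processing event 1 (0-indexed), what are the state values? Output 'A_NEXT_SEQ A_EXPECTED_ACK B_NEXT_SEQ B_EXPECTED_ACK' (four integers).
After event 0: A_seq=5000 A_ack=97 B_seq=97 B_ack=5000
After event 1: A_seq=5021 A_ack=97 B_seq=97 B_ack=5021

5021 97 97 5021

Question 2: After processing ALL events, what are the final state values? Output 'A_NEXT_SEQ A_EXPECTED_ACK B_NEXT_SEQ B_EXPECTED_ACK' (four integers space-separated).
Answer: 5357 97 97 5021

Derivation:
After event 0: A_seq=5000 A_ack=97 B_seq=97 B_ack=5000
After event 1: A_seq=5021 A_ack=97 B_seq=97 B_ack=5021
After event 2: A_seq=5138 A_ack=97 B_seq=97 B_ack=5021
After event 3: A_seq=5215 A_ack=97 B_seq=97 B_ack=5021
After event 4: A_seq=5215 A_ack=97 B_seq=97 B_ack=5021
After event 5: A_seq=5357 A_ack=97 B_seq=97 B_ack=5021
After event 6: A_seq=5357 A_ack=97 B_seq=97 B_ack=5021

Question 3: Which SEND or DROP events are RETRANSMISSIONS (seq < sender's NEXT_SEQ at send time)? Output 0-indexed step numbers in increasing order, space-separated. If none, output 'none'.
Answer: none

Derivation:
Step 0: SEND seq=0 -> fresh
Step 1: SEND seq=5000 -> fresh
Step 2: DROP seq=5021 -> fresh
Step 3: SEND seq=5138 -> fresh
Step 5: SEND seq=5215 -> fresh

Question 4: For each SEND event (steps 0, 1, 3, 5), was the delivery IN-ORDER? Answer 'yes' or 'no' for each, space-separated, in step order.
Step 0: SEND seq=0 -> in-order
Step 1: SEND seq=5000 -> in-order
Step 3: SEND seq=5138 -> out-of-order
Step 5: SEND seq=5215 -> out-of-order

Answer: yes yes no no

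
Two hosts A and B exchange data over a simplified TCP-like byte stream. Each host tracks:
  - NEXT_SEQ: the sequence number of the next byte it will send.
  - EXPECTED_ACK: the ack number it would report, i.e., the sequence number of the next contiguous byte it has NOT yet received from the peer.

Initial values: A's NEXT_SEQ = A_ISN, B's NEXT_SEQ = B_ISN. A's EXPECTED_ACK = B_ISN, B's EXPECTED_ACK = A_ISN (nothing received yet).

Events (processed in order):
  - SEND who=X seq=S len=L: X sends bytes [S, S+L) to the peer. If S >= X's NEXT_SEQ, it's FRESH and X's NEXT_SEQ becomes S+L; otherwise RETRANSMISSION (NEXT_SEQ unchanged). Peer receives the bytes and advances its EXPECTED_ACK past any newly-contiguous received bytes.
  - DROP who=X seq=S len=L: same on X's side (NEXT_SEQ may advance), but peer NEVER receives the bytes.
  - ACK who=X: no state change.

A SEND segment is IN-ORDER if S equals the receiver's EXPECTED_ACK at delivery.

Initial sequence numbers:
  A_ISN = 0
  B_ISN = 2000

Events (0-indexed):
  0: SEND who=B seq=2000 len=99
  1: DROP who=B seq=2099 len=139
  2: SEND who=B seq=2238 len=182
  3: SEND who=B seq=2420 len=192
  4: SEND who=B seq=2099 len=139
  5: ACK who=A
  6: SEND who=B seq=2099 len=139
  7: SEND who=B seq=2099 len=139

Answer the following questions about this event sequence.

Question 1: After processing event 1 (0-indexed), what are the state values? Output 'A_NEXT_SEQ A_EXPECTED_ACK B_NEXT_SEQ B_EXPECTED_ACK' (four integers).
After event 0: A_seq=0 A_ack=2099 B_seq=2099 B_ack=0
After event 1: A_seq=0 A_ack=2099 B_seq=2238 B_ack=0

0 2099 2238 0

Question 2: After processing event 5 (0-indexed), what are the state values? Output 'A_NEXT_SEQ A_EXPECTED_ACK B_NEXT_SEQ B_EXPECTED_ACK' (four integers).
After event 0: A_seq=0 A_ack=2099 B_seq=2099 B_ack=0
After event 1: A_seq=0 A_ack=2099 B_seq=2238 B_ack=0
After event 2: A_seq=0 A_ack=2099 B_seq=2420 B_ack=0
After event 3: A_seq=0 A_ack=2099 B_seq=2612 B_ack=0
After event 4: A_seq=0 A_ack=2612 B_seq=2612 B_ack=0
After event 5: A_seq=0 A_ack=2612 B_seq=2612 B_ack=0

0 2612 2612 0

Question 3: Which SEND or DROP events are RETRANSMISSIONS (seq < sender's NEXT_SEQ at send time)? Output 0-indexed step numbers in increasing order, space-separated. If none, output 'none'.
Step 0: SEND seq=2000 -> fresh
Step 1: DROP seq=2099 -> fresh
Step 2: SEND seq=2238 -> fresh
Step 3: SEND seq=2420 -> fresh
Step 4: SEND seq=2099 -> retransmit
Step 6: SEND seq=2099 -> retransmit
Step 7: SEND seq=2099 -> retransmit

Answer: 4 6 7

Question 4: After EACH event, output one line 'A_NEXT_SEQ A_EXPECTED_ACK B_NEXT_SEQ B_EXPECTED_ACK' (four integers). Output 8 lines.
0 2099 2099 0
0 2099 2238 0
0 2099 2420 0
0 2099 2612 0
0 2612 2612 0
0 2612 2612 0
0 2612 2612 0
0 2612 2612 0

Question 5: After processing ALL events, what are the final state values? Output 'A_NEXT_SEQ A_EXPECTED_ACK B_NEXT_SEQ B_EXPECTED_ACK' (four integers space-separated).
Answer: 0 2612 2612 0

Derivation:
After event 0: A_seq=0 A_ack=2099 B_seq=2099 B_ack=0
After event 1: A_seq=0 A_ack=2099 B_seq=2238 B_ack=0
After event 2: A_seq=0 A_ack=2099 B_seq=2420 B_ack=0
After event 3: A_seq=0 A_ack=2099 B_seq=2612 B_ack=0
After event 4: A_seq=0 A_ack=2612 B_seq=2612 B_ack=0
After event 5: A_seq=0 A_ack=2612 B_seq=2612 B_ack=0
After event 6: A_seq=0 A_ack=2612 B_seq=2612 B_ack=0
After event 7: A_seq=0 A_ack=2612 B_seq=2612 B_ack=0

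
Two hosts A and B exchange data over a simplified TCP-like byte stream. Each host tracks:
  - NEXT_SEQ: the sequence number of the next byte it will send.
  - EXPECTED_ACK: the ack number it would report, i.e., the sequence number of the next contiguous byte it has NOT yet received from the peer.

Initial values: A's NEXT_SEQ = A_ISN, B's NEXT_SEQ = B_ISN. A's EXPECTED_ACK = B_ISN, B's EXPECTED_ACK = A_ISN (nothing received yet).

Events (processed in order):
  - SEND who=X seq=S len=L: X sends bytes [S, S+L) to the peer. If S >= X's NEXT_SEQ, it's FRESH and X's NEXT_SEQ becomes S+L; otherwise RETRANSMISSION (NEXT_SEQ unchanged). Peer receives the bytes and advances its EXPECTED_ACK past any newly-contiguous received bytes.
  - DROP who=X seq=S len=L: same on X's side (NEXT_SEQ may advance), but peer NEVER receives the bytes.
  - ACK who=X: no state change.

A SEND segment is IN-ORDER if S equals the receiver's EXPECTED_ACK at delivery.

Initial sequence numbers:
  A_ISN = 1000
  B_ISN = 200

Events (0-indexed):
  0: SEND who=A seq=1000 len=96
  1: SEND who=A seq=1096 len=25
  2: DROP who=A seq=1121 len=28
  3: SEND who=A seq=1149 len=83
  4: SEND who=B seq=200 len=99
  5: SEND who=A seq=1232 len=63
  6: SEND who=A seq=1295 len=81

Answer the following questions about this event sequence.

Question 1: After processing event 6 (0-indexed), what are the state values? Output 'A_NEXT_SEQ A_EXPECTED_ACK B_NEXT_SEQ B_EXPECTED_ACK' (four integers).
After event 0: A_seq=1096 A_ack=200 B_seq=200 B_ack=1096
After event 1: A_seq=1121 A_ack=200 B_seq=200 B_ack=1121
After event 2: A_seq=1149 A_ack=200 B_seq=200 B_ack=1121
After event 3: A_seq=1232 A_ack=200 B_seq=200 B_ack=1121
After event 4: A_seq=1232 A_ack=299 B_seq=299 B_ack=1121
After event 5: A_seq=1295 A_ack=299 B_seq=299 B_ack=1121
After event 6: A_seq=1376 A_ack=299 B_seq=299 B_ack=1121

1376 299 299 1121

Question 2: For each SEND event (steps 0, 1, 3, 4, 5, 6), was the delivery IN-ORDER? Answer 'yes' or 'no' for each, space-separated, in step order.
Answer: yes yes no yes no no

Derivation:
Step 0: SEND seq=1000 -> in-order
Step 1: SEND seq=1096 -> in-order
Step 3: SEND seq=1149 -> out-of-order
Step 4: SEND seq=200 -> in-order
Step 5: SEND seq=1232 -> out-of-order
Step 6: SEND seq=1295 -> out-of-order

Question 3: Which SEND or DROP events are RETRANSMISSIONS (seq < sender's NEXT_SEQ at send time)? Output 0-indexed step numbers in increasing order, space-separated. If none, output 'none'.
Step 0: SEND seq=1000 -> fresh
Step 1: SEND seq=1096 -> fresh
Step 2: DROP seq=1121 -> fresh
Step 3: SEND seq=1149 -> fresh
Step 4: SEND seq=200 -> fresh
Step 5: SEND seq=1232 -> fresh
Step 6: SEND seq=1295 -> fresh

Answer: none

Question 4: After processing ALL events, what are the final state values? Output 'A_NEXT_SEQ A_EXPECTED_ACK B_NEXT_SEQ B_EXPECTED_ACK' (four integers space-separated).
Answer: 1376 299 299 1121

Derivation:
After event 0: A_seq=1096 A_ack=200 B_seq=200 B_ack=1096
After event 1: A_seq=1121 A_ack=200 B_seq=200 B_ack=1121
After event 2: A_seq=1149 A_ack=200 B_seq=200 B_ack=1121
After event 3: A_seq=1232 A_ack=200 B_seq=200 B_ack=1121
After event 4: A_seq=1232 A_ack=299 B_seq=299 B_ack=1121
After event 5: A_seq=1295 A_ack=299 B_seq=299 B_ack=1121
After event 6: A_seq=1376 A_ack=299 B_seq=299 B_ack=1121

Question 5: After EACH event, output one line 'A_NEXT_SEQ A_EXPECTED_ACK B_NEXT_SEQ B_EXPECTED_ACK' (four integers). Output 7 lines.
1096 200 200 1096
1121 200 200 1121
1149 200 200 1121
1232 200 200 1121
1232 299 299 1121
1295 299 299 1121
1376 299 299 1121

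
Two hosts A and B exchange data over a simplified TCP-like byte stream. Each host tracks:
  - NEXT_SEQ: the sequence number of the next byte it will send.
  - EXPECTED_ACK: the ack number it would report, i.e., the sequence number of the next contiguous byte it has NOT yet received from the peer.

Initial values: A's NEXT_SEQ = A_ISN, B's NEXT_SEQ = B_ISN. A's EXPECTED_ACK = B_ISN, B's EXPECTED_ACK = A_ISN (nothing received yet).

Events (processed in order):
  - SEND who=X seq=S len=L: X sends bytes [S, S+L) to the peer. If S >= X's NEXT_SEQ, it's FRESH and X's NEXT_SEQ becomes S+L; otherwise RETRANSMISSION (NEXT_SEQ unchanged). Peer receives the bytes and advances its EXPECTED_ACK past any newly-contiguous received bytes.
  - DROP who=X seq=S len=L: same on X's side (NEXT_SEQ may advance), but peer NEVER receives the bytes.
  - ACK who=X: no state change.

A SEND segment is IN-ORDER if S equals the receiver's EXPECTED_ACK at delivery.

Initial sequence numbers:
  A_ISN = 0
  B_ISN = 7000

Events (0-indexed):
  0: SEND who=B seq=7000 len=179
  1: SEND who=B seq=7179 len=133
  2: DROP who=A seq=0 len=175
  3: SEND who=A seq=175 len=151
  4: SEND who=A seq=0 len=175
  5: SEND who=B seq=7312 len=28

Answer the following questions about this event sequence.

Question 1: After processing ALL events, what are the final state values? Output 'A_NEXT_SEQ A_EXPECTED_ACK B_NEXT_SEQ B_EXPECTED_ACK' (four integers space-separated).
After event 0: A_seq=0 A_ack=7179 B_seq=7179 B_ack=0
After event 1: A_seq=0 A_ack=7312 B_seq=7312 B_ack=0
After event 2: A_seq=175 A_ack=7312 B_seq=7312 B_ack=0
After event 3: A_seq=326 A_ack=7312 B_seq=7312 B_ack=0
After event 4: A_seq=326 A_ack=7312 B_seq=7312 B_ack=326
After event 5: A_seq=326 A_ack=7340 B_seq=7340 B_ack=326

Answer: 326 7340 7340 326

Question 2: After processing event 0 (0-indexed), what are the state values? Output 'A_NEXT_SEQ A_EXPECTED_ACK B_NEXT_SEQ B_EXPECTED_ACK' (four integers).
After event 0: A_seq=0 A_ack=7179 B_seq=7179 B_ack=0

0 7179 7179 0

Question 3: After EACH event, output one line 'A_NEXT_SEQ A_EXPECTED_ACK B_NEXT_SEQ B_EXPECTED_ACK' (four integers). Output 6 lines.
0 7179 7179 0
0 7312 7312 0
175 7312 7312 0
326 7312 7312 0
326 7312 7312 326
326 7340 7340 326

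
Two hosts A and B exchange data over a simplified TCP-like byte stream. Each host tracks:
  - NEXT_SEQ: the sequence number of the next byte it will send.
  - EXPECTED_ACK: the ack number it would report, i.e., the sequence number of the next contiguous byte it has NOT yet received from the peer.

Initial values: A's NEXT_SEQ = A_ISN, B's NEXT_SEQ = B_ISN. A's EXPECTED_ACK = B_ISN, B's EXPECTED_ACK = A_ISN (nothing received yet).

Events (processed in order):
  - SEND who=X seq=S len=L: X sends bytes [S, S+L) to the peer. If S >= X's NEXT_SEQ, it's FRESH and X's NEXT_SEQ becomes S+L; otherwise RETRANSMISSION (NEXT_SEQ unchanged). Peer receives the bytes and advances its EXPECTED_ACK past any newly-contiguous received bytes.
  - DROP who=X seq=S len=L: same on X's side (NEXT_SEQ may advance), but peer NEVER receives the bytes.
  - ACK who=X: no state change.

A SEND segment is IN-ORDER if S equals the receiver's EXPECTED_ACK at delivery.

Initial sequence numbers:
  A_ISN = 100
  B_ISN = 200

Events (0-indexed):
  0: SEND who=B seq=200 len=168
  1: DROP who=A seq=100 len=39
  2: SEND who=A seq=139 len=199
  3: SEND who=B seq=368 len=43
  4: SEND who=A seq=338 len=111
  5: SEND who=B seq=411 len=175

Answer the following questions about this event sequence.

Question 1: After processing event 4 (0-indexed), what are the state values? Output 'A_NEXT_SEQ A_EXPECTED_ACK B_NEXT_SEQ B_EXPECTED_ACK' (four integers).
After event 0: A_seq=100 A_ack=368 B_seq=368 B_ack=100
After event 1: A_seq=139 A_ack=368 B_seq=368 B_ack=100
After event 2: A_seq=338 A_ack=368 B_seq=368 B_ack=100
After event 3: A_seq=338 A_ack=411 B_seq=411 B_ack=100
After event 4: A_seq=449 A_ack=411 B_seq=411 B_ack=100

449 411 411 100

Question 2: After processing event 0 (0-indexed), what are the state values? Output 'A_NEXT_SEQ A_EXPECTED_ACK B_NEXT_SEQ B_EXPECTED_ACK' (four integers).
After event 0: A_seq=100 A_ack=368 B_seq=368 B_ack=100

100 368 368 100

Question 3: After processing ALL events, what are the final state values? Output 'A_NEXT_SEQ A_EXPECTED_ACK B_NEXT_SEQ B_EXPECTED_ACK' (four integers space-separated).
After event 0: A_seq=100 A_ack=368 B_seq=368 B_ack=100
After event 1: A_seq=139 A_ack=368 B_seq=368 B_ack=100
After event 2: A_seq=338 A_ack=368 B_seq=368 B_ack=100
After event 3: A_seq=338 A_ack=411 B_seq=411 B_ack=100
After event 4: A_seq=449 A_ack=411 B_seq=411 B_ack=100
After event 5: A_seq=449 A_ack=586 B_seq=586 B_ack=100

Answer: 449 586 586 100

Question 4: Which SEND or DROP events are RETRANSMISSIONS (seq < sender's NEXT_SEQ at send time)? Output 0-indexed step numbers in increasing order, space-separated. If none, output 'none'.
Step 0: SEND seq=200 -> fresh
Step 1: DROP seq=100 -> fresh
Step 2: SEND seq=139 -> fresh
Step 3: SEND seq=368 -> fresh
Step 4: SEND seq=338 -> fresh
Step 5: SEND seq=411 -> fresh

Answer: none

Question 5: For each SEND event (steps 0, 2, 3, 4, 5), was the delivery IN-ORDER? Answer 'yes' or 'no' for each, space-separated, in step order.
Step 0: SEND seq=200 -> in-order
Step 2: SEND seq=139 -> out-of-order
Step 3: SEND seq=368 -> in-order
Step 4: SEND seq=338 -> out-of-order
Step 5: SEND seq=411 -> in-order

Answer: yes no yes no yes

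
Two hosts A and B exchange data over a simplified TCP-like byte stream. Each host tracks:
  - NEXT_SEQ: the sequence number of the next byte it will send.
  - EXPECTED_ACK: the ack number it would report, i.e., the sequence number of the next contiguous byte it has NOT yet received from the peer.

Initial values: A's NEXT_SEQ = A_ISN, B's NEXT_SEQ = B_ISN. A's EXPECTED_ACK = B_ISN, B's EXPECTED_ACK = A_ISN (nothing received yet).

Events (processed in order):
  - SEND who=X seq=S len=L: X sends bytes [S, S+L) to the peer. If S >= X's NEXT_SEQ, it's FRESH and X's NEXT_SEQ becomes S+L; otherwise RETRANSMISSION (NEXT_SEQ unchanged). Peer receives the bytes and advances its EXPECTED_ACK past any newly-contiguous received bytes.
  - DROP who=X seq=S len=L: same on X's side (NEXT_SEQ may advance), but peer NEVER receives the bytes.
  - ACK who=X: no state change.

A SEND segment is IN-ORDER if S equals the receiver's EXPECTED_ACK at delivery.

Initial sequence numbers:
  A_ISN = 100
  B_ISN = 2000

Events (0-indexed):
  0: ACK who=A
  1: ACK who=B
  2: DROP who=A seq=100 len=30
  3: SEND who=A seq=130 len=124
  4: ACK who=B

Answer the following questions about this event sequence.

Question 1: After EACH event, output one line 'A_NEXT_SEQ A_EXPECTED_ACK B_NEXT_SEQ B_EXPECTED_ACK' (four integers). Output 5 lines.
100 2000 2000 100
100 2000 2000 100
130 2000 2000 100
254 2000 2000 100
254 2000 2000 100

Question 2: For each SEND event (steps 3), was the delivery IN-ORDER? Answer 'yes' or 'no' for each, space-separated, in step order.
Step 3: SEND seq=130 -> out-of-order

Answer: no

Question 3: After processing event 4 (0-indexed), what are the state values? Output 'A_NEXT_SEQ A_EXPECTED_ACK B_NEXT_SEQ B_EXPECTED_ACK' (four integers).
After event 0: A_seq=100 A_ack=2000 B_seq=2000 B_ack=100
After event 1: A_seq=100 A_ack=2000 B_seq=2000 B_ack=100
After event 2: A_seq=130 A_ack=2000 B_seq=2000 B_ack=100
After event 3: A_seq=254 A_ack=2000 B_seq=2000 B_ack=100
After event 4: A_seq=254 A_ack=2000 B_seq=2000 B_ack=100

254 2000 2000 100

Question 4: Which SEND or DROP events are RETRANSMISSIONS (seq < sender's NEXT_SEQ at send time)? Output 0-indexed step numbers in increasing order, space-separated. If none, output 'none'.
Answer: none

Derivation:
Step 2: DROP seq=100 -> fresh
Step 3: SEND seq=130 -> fresh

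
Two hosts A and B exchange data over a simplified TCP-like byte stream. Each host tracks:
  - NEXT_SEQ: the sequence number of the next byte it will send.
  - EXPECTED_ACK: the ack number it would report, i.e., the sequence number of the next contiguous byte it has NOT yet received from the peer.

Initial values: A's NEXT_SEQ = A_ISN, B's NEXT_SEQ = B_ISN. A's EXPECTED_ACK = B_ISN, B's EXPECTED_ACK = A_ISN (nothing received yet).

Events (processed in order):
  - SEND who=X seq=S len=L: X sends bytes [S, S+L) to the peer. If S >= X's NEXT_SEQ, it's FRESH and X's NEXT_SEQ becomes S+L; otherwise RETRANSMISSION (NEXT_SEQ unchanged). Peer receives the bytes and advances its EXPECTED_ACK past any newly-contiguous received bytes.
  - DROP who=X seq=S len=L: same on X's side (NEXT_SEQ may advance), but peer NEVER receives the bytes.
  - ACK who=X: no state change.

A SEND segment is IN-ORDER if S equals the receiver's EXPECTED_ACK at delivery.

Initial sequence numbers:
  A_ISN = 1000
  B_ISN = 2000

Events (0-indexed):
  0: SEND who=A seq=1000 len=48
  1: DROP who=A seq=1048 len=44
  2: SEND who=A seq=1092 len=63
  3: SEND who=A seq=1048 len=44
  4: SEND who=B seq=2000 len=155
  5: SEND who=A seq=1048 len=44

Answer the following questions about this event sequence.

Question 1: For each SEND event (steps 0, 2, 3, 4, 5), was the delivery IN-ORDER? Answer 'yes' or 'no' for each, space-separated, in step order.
Answer: yes no yes yes no

Derivation:
Step 0: SEND seq=1000 -> in-order
Step 2: SEND seq=1092 -> out-of-order
Step 3: SEND seq=1048 -> in-order
Step 4: SEND seq=2000 -> in-order
Step 5: SEND seq=1048 -> out-of-order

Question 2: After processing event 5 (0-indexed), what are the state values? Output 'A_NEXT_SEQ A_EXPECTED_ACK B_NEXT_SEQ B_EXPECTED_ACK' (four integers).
After event 0: A_seq=1048 A_ack=2000 B_seq=2000 B_ack=1048
After event 1: A_seq=1092 A_ack=2000 B_seq=2000 B_ack=1048
After event 2: A_seq=1155 A_ack=2000 B_seq=2000 B_ack=1048
After event 3: A_seq=1155 A_ack=2000 B_seq=2000 B_ack=1155
After event 4: A_seq=1155 A_ack=2155 B_seq=2155 B_ack=1155
After event 5: A_seq=1155 A_ack=2155 B_seq=2155 B_ack=1155

1155 2155 2155 1155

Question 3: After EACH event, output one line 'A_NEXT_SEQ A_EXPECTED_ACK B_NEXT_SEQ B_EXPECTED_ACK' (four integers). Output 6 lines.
1048 2000 2000 1048
1092 2000 2000 1048
1155 2000 2000 1048
1155 2000 2000 1155
1155 2155 2155 1155
1155 2155 2155 1155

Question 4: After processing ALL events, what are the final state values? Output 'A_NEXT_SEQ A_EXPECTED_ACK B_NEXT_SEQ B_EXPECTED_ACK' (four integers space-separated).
Answer: 1155 2155 2155 1155

Derivation:
After event 0: A_seq=1048 A_ack=2000 B_seq=2000 B_ack=1048
After event 1: A_seq=1092 A_ack=2000 B_seq=2000 B_ack=1048
After event 2: A_seq=1155 A_ack=2000 B_seq=2000 B_ack=1048
After event 3: A_seq=1155 A_ack=2000 B_seq=2000 B_ack=1155
After event 4: A_seq=1155 A_ack=2155 B_seq=2155 B_ack=1155
After event 5: A_seq=1155 A_ack=2155 B_seq=2155 B_ack=1155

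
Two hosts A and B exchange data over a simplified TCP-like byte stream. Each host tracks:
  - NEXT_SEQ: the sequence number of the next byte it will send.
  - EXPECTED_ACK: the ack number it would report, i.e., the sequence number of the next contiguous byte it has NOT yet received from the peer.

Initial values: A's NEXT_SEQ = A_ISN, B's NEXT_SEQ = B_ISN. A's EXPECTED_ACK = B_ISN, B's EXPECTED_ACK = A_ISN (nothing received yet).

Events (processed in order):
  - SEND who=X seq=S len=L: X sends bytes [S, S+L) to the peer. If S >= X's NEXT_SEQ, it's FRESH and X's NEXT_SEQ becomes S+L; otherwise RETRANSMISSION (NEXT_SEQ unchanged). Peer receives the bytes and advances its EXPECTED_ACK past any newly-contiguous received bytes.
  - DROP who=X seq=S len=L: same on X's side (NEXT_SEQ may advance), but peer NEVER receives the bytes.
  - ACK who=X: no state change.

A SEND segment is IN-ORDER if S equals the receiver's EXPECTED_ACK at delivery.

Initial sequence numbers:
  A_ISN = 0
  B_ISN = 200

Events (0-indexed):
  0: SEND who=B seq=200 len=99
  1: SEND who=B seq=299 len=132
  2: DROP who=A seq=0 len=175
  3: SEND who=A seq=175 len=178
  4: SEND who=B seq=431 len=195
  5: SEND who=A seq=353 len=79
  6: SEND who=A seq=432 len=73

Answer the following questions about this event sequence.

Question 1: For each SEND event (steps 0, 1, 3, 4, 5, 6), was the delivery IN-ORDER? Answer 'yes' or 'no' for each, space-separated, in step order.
Answer: yes yes no yes no no

Derivation:
Step 0: SEND seq=200 -> in-order
Step 1: SEND seq=299 -> in-order
Step 3: SEND seq=175 -> out-of-order
Step 4: SEND seq=431 -> in-order
Step 5: SEND seq=353 -> out-of-order
Step 6: SEND seq=432 -> out-of-order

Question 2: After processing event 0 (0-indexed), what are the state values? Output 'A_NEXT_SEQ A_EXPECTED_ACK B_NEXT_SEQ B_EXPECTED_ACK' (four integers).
After event 0: A_seq=0 A_ack=299 B_seq=299 B_ack=0

0 299 299 0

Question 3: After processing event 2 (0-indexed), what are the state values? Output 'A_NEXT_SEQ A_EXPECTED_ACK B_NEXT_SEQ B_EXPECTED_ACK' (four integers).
After event 0: A_seq=0 A_ack=299 B_seq=299 B_ack=0
After event 1: A_seq=0 A_ack=431 B_seq=431 B_ack=0
After event 2: A_seq=175 A_ack=431 B_seq=431 B_ack=0

175 431 431 0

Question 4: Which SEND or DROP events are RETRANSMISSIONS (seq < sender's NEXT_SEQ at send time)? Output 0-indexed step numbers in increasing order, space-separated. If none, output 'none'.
Answer: none

Derivation:
Step 0: SEND seq=200 -> fresh
Step 1: SEND seq=299 -> fresh
Step 2: DROP seq=0 -> fresh
Step 3: SEND seq=175 -> fresh
Step 4: SEND seq=431 -> fresh
Step 5: SEND seq=353 -> fresh
Step 6: SEND seq=432 -> fresh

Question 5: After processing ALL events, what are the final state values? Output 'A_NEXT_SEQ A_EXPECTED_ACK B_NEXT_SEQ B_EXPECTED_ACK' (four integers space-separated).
Answer: 505 626 626 0

Derivation:
After event 0: A_seq=0 A_ack=299 B_seq=299 B_ack=0
After event 1: A_seq=0 A_ack=431 B_seq=431 B_ack=0
After event 2: A_seq=175 A_ack=431 B_seq=431 B_ack=0
After event 3: A_seq=353 A_ack=431 B_seq=431 B_ack=0
After event 4: A_seq=353 A_ack=626 B_seq=626 B_ack=0
After event 5: A_seq=432 A_ack=626 B_seq=626 B_ack=0
After event 6: A_seq=505 A_ack=626 B_seq=626 B_ack=0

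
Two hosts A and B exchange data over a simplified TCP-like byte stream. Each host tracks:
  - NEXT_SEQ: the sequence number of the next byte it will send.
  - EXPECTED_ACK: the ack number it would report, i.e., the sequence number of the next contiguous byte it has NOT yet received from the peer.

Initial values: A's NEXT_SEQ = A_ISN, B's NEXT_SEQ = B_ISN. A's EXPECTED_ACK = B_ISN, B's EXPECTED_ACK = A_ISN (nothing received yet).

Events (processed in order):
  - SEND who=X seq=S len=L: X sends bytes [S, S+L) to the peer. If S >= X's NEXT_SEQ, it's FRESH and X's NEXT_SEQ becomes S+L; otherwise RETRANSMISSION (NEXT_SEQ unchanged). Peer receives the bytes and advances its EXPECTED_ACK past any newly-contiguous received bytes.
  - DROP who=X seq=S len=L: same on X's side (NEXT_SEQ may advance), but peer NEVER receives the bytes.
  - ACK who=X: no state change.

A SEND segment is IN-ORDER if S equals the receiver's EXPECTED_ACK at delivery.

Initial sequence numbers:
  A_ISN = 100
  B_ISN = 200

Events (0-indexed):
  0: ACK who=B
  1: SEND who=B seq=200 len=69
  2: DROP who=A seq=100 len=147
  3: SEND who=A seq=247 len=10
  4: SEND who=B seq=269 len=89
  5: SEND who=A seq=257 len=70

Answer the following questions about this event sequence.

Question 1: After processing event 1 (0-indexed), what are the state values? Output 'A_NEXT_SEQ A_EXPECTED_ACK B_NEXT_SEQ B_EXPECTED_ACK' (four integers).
After event 0: A_seq=100 A_ack=200 B_seq=200 B_ack=100
After event 1: A_seq=100 A_ack=269 B_seq=269 B_ack=100

100 269 269 100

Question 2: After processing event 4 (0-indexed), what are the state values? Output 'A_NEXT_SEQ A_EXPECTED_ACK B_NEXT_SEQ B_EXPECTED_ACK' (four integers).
After event 0: A_seq=100 A_ack=200 B_seq=200 B_ack=100
After event 1: A_seq=100 A_ack=269 B_seq=269 B_ack=100
After event 2: A_seq=247 A_ack=269 B_seq=269 B_ack=100
After event 3: A_seq=257 A_ack=269 B_seq=269 B_ack=100
After event 4: A_seq=257 A_ack=358 B_seq=358 B_ack=100

257 358 358 100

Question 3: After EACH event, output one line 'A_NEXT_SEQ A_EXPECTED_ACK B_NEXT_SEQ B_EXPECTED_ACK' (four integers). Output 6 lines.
100 200 200 100
100 269 269 100
247 269 269 100
257 269 269 100
257 358 358 100
327 358 358 100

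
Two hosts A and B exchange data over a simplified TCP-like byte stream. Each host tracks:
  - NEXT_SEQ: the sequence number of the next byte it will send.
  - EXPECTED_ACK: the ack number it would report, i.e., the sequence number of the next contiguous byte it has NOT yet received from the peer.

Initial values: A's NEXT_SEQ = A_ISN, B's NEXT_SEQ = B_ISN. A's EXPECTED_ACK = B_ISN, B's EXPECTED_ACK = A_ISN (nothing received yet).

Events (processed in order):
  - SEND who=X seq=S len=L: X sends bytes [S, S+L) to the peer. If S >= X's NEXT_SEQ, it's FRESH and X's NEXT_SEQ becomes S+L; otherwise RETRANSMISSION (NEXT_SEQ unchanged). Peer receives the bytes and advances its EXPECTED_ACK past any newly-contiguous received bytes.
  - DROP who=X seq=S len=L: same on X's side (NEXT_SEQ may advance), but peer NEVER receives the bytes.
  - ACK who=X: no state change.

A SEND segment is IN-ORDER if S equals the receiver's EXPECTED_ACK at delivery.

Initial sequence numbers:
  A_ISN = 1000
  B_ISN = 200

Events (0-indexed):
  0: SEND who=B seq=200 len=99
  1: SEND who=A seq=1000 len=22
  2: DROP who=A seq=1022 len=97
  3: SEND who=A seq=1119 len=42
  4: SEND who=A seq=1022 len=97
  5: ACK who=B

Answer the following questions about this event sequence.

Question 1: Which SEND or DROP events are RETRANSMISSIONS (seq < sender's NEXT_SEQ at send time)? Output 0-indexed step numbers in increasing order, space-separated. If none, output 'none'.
Answer: 4

Derivation:
Step 0: SEND seq=200 -> fresh
Step 1: SEND seq=1000 -> fresh
Step 2: DROP seq=1022 -> fresh
Step 3: SEND seq=1119 -> fresh
Step 4: SEND seq=1022 -> retransmit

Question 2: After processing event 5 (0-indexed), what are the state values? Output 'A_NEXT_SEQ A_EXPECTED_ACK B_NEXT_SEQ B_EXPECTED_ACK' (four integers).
After event 0: A_seq=1000 A_ack=299 B_seq=299 B_ack=1000
After event 1: A_seq=1022 A_ack=299 B_seq=299 B_ack=1022
After event 2: A_seq=1119 A_ack=299 B_seq=299 B_ack=1022
After event 3: A_seq=1161 A_ack=299 B_seq=299 B_ack=1022
After event 4: A_seq=1161 A_ack=299 B_seq=299 B_ack=1161
After event 5: A_seq=1161 A_ack=299 B_seq=299 B_ack=1161

1161 299 299 1161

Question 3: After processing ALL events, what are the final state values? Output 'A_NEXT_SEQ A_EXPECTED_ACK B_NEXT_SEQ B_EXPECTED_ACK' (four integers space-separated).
After event 0: A_seq=1000 A_ack=299 B_seq=299 B_ack=1000
After event 1: A_seq=1022 A_ack=299 B_seq=299 B_ack=1022
After event 2: A_seq=1119 A_ack=299 B_seq=299 B_ack=1022
After event 3: A_seq=1161 A_ack=299 B_seq=299 B_ack=1022
After event 4: A_seq=1161 A_ack=299 B_seq=299 B_ack=1161
After event 5: A_seq=1161 A_ack=299 B_seq=299 B_ack=1161

Answer: 1161 299 299 1161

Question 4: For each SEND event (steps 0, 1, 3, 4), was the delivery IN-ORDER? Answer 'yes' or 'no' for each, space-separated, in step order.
Answer: yes yes no yes

Derivation:
Step 0: SEND seq=200 -> in-order
Step 1: SEND seq=1000 -> in-order
Step 3: SEND seq=1119 -> out-of-order
Step 4: SEND seq=1022 -> in-order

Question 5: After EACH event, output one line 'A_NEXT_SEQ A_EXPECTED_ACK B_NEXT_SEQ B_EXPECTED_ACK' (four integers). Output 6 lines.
1000 299 299 1000
1022 299 299 1022
1119 299 299 1022
1161 299 299 1022
1161 299 299 1161
1161 299 299 1161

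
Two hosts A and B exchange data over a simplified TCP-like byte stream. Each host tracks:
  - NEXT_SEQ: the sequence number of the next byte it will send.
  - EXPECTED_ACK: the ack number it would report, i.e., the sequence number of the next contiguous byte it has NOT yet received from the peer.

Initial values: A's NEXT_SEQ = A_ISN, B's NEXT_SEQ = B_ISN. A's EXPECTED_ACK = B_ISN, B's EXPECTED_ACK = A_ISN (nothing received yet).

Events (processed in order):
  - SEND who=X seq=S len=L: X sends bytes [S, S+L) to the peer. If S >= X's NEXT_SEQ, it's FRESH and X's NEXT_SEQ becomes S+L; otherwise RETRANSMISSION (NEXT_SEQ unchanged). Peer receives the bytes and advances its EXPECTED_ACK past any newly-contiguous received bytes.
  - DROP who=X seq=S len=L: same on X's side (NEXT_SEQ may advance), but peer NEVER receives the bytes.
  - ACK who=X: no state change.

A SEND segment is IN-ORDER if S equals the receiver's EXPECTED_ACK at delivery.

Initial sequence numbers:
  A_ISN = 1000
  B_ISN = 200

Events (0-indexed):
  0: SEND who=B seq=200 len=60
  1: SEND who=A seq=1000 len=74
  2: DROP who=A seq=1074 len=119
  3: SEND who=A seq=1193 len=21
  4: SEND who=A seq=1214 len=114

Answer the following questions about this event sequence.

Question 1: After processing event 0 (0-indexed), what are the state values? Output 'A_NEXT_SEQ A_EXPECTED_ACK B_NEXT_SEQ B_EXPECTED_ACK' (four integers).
After event 0: A_seq=1000 A_ack=260 B_seq=260 B_ack=1000

1000 260 260 1000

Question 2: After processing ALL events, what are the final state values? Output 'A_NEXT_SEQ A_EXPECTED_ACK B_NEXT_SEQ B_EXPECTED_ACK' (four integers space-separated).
Answer: 1328 260 260 1074

Derivation:
After event 0: A_seq=1000 A_ack=260 B_seq=260 B_ack=1000
After event 1: A_seq=1074 A_ack=260 B_seq=260 B_ack=1074
After event 2: A_seq=1193 A_ack=260 B_seq=260 B_ack=1074
After event 3: A_seq=1214 A_ack=260 B_seq=260 B_ack=1074
After event 4: A_seq=1328 A_ack=260 B_seq=260 B_ack=1074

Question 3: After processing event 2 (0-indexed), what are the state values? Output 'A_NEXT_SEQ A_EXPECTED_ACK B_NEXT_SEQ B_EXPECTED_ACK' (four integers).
After event 0: A_seq=1000 A_ack=260 B_seq=260 B_ack=1000
After event 1: A_seq=1074 A_ack=260 B_seq=260 B_ack=1074
After event 2: A_seq=1193 A_ack=260 B_seq=260 B_ack=1074

1193 260 260 1074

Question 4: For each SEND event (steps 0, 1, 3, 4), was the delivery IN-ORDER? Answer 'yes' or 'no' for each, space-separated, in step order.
Answer: yes yes no no

Derivation:
Step 0: SEND seq=200 -> in-order
Step 1: SEND seq=1000 -> in-order
Step 3: SEND seq=1193 -> out-of-order
Step 4: SEND seq=1214 -> out-of-order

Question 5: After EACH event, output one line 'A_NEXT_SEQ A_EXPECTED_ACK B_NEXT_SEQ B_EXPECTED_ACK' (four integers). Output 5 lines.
1000 260 260 1000
1074 260 260 1074
1193 260 260 1074
1214 260 260 1074
1328 260 260 1074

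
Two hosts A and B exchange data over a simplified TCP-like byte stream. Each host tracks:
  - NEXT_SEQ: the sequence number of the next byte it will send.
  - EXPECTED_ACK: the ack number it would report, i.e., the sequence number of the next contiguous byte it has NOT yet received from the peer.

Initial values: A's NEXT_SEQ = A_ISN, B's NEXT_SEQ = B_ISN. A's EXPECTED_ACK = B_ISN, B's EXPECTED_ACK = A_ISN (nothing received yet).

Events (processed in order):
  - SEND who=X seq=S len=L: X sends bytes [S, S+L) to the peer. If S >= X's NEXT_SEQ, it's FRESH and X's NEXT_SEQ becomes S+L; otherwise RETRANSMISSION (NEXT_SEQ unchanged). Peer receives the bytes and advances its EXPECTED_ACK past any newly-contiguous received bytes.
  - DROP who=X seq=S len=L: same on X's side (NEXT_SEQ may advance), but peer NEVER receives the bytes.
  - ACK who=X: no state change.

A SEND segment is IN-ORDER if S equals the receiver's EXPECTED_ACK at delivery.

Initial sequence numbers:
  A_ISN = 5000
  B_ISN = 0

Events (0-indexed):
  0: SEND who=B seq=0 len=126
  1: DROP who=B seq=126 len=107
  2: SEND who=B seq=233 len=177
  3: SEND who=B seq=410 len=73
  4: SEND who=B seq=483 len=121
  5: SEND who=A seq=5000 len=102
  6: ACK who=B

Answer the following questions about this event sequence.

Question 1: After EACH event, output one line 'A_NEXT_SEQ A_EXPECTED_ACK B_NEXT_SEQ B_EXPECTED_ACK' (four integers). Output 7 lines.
5000 126 126 5000
5000 126 233 5000
5000 126 410 5000
5000 126 483 5000
5000 126 604 5000
5102 126 604 5102
5102 126 604 5102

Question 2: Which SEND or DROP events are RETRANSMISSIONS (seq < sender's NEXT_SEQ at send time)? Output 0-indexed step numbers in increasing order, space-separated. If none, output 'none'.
Step 0: SEND seq=0 -> fresh
Step 1: DROP seq=126 -> fresh
Step 2: SEND seq=233 -> fresh
Step 3: SEND seq=410 -> fresh
Step 4: SEND seq=483 -> fresh
Step 5: SEND seq=5000 -> fresh

Answer: none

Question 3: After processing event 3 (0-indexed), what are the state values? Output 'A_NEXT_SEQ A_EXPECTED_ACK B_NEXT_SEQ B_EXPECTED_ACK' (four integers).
After event 0: A_seq=5000 A_ack=126 B_seq=126 B_ack=5000
After event 1: A_seq=5000 A_ack=126 B_seq=233 B_ack=5000
After event 2: A_seq=5000 A_ack=126 B_seq=410 B_ack=5000
After event 3: A_seq=5000 A_ack=126 B_seq=483 B_ack=5000

5000 126 483 5000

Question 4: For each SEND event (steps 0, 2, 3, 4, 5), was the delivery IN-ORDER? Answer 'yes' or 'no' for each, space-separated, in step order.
Answer: yes no no no yes

Derivation:
Step 0: SEND seq=0 -> in-order
Step 2: SEND seq=233 -> out-of-order
Step 3: SEND seq=410 -> out-of-order
Step 4: SEND seq=483 -> out-of-order
Step 5: SEND seq=5000 -> in-order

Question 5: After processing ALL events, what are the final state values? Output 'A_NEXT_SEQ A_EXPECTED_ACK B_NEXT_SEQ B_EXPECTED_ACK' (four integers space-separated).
Answer: 5102 126 604 5102

Derivation:
After event 0: A_seq=5000 A_ack=126 B_seq=126 B_ack=5000
After event 1: A_seq=5000 A_ack=126 B_seq=233 B_ack=5000
After event 2: A_seq=5000 A_ack=126 B_seq=410 B_ack=5000
After event 3: A_seq=5000 A_ack=126 B_seq=483 B_ack=5000
After event 4: A_seq=5000 A_ack=126 B_seq=604 B_ack=5000
After event 5: A_seq=5102 A_ack=126 B_seq=604 B_ack=5102
After event 6: A_seq=5102 A_ack=126 B_seq=604 B_ack=5102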